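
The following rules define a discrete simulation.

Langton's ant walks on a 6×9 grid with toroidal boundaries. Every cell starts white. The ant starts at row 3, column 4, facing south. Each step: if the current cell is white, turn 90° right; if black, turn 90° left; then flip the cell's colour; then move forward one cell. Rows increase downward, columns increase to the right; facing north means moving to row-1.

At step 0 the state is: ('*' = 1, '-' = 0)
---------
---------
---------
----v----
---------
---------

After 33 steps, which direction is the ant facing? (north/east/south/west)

west

gen 0: ---------
---------
---------
----v----
---------
---------
gen 1: ---------
---------
---------
---<*----
---------
---------
gen 2: ---------
---------
---^-----
---**----
---------
---------
gen 3: ---------
---------
---*>----
---**----
---------
---------
gen 4: ---------
---------
---**----
---*v----
---------
---------
gen 5: ---------
---------
---**----
---*->---
---------
---------
gen 6: ---------
---------
---**----
---*-*---
-----v---
---------
gen 7: ---------
---------
---**----
---*-*---
----<*---
---------
gen 8: ---------
---------
---**----
---*^*---
----**---
---------
gen 9: ---------
---------
---**----
---**>---
----**---
---------
gen 10: ---------
---------
---**^---
---**----
----**---
---------
gen 11: ---------
---------
---***>--
---**----
----**---
---------
gen 12: ---------
---------
---****--
---**-v--
----**---
---------
gen 13: ---------
---------
---****--
---**<*--
----**---
---------
gen 14: ---------
---------
---**^*--
---****--
----**---
---------
gen 15: ---------
---------
---*<-*--
---****--
----**---
---------
gen 16: ---------
---------
---*--*--
---*v**--
----**---
---------
gen 17: ---------
---------
---*--*--
---*->*--
----**---
---------
gen 18: ---------
---------
---*-^*--
---*--*--
----**---
---------
gen 19: ---------
---------
---*-*>--
---*--*--
----**---
---------
gen 20: ---------
------^--
---*-*---
---*--*--
----**---
---------
gen 21: ---------
------*>-
---*-*---
---*--*--
----**---
---------
gen 22: ---------
------**-
---*-*-v-
---*--*--
----**---
---------
gen 23: ---------
------**-
---*-*<*-
---*--*--
----**---
---------
gen 24: ---------
------^*-
---*-***-
---*--*--
----**---
---------
gen 25: ---------
-----<-*-
---*-***-
---*--*--
----**---
---------
gen 26: -----^---
-----*-*-
---*-***-
---*--*--
----**---
---------
gen 27: -----*>--
-----*-*-
---*-***-
---*--*--
----**---
---------
gen 28: -----**--
-----*v*-
---*-***-
---*--*--
----**---
---------
gen 29: -----**--
-----<**-
---*-***-
---*--*--
----**---
---------
gen 30: -----**--
------**-
---*-v**-
---*--*--
----**---
---------
gen 31: -----**--
------**-
---*-->*-
---*--*--
----**---
---------
gen 32: -----**--
------^*-
---*---*-
---*--*--
----**---
---------
gen 33: -----**--
-----<-*-
---*---*-
---*--*--
----**---
---------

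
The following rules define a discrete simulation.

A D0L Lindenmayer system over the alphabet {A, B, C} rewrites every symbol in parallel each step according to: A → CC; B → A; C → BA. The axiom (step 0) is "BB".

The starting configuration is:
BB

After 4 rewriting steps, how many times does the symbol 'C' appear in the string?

t=0: BB
t=1: AA
t=2: CCCC
t=3: BABABABA
t=4: ACCACCACCACC

8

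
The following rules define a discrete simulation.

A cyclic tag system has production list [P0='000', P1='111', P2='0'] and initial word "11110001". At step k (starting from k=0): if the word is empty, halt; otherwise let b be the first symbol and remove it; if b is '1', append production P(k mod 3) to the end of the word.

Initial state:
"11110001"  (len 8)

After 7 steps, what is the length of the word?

11

k=0  "11110001"  (len 8)
k=1  "1110001000"  (len 10)
k=2  "110001000111"  (len 12)
k=3  "100010001110"  (len 12)
k=4  "00010001110000"  (len 14)
k=5  "0010001110000"  (len 13)
k=6  "010001110000"  (len 12)
k=7  "10001110000"  (len 11)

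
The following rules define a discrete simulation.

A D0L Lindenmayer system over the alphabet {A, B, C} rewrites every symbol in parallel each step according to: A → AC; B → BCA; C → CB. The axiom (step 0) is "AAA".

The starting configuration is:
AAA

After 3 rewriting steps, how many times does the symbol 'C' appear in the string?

k=0  AAA
k=1  ACACAC
k=2  ACCBACCBACCB
k=3  ACCBCBBCAACCBCBBCAACCBCBBCA

12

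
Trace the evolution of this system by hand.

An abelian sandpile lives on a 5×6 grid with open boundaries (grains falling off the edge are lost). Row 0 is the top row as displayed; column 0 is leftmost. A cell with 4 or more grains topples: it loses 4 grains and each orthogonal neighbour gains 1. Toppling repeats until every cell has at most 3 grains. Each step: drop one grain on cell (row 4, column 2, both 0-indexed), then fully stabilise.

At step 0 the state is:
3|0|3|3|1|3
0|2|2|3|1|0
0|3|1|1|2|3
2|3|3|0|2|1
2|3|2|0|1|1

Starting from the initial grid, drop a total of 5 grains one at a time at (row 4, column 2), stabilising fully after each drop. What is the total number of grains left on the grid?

53

gen 0: 3|0|3|3|1|3
0|2|2|3|1|0
0|3|1|1|2|3
2|3|3|0|2|1
2|3|2|0|1|1
gen 1: 3|0|3|3|1|3
0|2|2|3|1|0
0|3|1|1|2|3
2|3|3|0|2|1
2|3|3|0|1|1
gen 2: 3|0|3|3|1|3
0|3|2|3|1|0
1|0|3|1|2|3
3|2|1|1|2|1
3|1|2|1|1|1
gen 3: 3|0|3|3|1|3
0|3|2|3|1|0
1|0|3|1|2|3
3|2|1|1|2|1
3|1|3|1|1|1
gen 4: 3|0|3|3|1|3
0|3|2|3|1|0
1|0|3|1|2|3
3|2|2|1|2|1
3|2|0|2|1|1
gen 5: 3|0|3|3|1|3
0|3|2|3|1|0
1|0|3|1|2|3
3|2|2|1|2|1
3|2|1|2|1|1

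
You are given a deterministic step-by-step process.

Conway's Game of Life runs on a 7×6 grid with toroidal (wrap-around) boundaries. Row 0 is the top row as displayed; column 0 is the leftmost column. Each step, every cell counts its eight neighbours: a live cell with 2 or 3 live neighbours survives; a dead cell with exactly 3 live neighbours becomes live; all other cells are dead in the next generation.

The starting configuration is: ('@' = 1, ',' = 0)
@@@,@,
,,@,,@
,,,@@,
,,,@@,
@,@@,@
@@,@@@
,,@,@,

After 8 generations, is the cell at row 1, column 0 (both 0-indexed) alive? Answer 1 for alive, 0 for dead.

0) @@@,@,
,,@,,@
,,,@@,
,,,@@,
@,@@,@
@@,@@@
,,@,@,
1) @,@,@,
@,@,,@
,,@,,@
,,,,,,
,,,,,,
,,,,,,
,,,,,,
2) @,,@,,
@,@,@,
@@,,,@
,,,,,,
,,,,,,
,,,,,,
,,,,,,
3) ,@,@,@
,,@@@,
@@,,,@
@,,,,,
,,,,,,
,,,,,,
,,,,,,
4) ,,,@,,
,,,@,,
@@@@@@
@@,,,@
,,,,,,
,,,,,,
,,,,,,
5) ,,,,,,
@@,,,@
,,,@,,
,,,@,,
@,,,,,
,,,,,,
,,,,,,
6) @,,,,,
@,,,,,
@,@,@,
,,,,,,
,,,,,,
,,,,,,
,,,,,,
7) ,,,,,,
@,,,,,
,@,,,@
,,,,,,
,,,,,,
,,,,,,
,,,,,,
8) ,,,,,,
@,,,,,
@,,,,,
,,,,,,
,,,,,,
,,,,,,
,,,,,,

1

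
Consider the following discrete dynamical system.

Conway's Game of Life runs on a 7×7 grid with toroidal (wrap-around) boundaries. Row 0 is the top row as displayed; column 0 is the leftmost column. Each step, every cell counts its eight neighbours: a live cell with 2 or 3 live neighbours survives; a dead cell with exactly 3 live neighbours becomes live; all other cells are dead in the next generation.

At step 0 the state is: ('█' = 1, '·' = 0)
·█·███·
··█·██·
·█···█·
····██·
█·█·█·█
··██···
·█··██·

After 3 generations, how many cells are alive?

gen 0: ·█·███·
··█·██·
·█···█·
····██·
█·█·█·█
··██···
·█··██·
gen 1: ·█····█
·██···█
···█··█
██·██··
·██·█·█
█·█···█
·█···█·
gen 2: ·█···██
·██··██
···████
·█··█·█
····█·█
··██··█
·██··█·
gen 3: ····█··
·███···
·█·█···
······█
··█·█·█
█████·█
·█·███·

20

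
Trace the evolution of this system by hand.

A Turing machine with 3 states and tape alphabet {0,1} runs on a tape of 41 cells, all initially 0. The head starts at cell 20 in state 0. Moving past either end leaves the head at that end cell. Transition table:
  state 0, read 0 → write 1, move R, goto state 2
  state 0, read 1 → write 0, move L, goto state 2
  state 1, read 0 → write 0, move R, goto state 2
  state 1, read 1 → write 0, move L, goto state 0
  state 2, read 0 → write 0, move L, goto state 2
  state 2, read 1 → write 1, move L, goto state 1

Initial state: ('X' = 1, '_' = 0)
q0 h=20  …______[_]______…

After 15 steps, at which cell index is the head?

[0] q0 h=20  …______[_]______…
[1] q2 h=21  …_____X[_]______…
[2] q2 h=20  …______[X]______…
[3] q1 h=19  …______[_]X_____…
[4] q2 h=20  …______[X]______…
[5] q1 h=19  …______[_]X_____…
[6] q2 h=20  …______[X]______…
[7] q1 h=19  …______[_]X_____…
[8] q2 h=20  …______[X]______…
[9] q1 h=19  …______[_]X_____…
[10] q2 h=20  …______[X]______…
[11] q1 h=19  …______[_]X_____…
[12] q2 h=20  …______[X]______…
[13] q1 h=19  …______[_]X_____…
[14] q2 h=20  …______[X]______…
[15] q1 h=19  …______[_]X_____…

19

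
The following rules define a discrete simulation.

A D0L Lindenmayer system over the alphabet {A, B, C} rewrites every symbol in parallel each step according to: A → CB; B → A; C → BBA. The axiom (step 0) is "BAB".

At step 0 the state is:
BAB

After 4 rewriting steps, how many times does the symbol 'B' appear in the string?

t=0: BAB
t=1: ACBA
t=2: CBBBAACB
t=3: BBAAAACBCBBBAA
t=4: AACBCBCBCBBBAABBAAAACBCB

10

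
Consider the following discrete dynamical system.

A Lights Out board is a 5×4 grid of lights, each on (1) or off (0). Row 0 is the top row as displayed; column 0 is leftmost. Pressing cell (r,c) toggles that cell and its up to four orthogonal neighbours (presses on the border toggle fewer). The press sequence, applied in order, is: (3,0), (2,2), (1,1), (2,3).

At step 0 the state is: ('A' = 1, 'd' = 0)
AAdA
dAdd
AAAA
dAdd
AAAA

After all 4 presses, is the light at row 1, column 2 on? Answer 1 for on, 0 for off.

t=0: AAdA
dAdd
AAAA
dAdd
AAAA
t=1: AAdA
dAdd
dAAA
Addd
dAAA
t=2: AAdA
dAAd
dddd
AdAd
dAAA
t=3: AddA
Addd
dAdd
AdAd
dAAA
t=4: AddA
AddA
dAAA
AdAA
dAAA

0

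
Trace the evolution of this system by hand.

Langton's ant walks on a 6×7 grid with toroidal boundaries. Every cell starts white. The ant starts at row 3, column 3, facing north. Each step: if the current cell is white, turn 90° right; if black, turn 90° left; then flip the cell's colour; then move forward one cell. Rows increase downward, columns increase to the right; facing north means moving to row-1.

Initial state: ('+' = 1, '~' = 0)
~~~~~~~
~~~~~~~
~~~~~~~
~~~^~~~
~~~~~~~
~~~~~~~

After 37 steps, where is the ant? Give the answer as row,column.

[0] ~~~~~~~
~~~~~~~
~~~~~~~
~~~^~~~
~~~~~~~
~~~~~~~
[1] ~~~~~~~
~~~~~~~
~~~~~~~
~~~+>~~
~~~~~~~
~~~~~~~
[2] ~~~~~~~
~~~~~~~
~~~~~~~
~~~++~~
~~~~v~~
~~~~~~~
[3] ~~~~~~~
~~~~~~~
~~~~~~~
~~~++~~
~~~<+~~
~~~~~~~
[4] ~~~~~~~
~~~~~~~
~~~~~~~
~~~^+~~
~~~++~~
~~~~~~~
[5] ~~~~~~~
~~~~~~~
~~~~~~~
~~<~+~~
~~~++~~
~~~~~~~
[6] ~~~~~~~
~~~~~~~
~~^~~~~
~~+~+~~
~~~++~~
~~~~~~~
[7] ~~~~~~~
~~~~~~~
~~+>~~~
~~+~+~~
~~~++~~
~~~~~~~
[8] ~~~~~~~
~~~~~~~
~~++~~~
~~+v+~~
~~~++~~
~~~~~~~
[9] ~~~~~~~
~~~~~~~
~~++~~~
~~<++~~
~~~++~~
~~~~~~~
[10] ~~~~~~~
~~~~~~~
~~++~~~
~~~++~~
~~v++~~
~~~~~~~
[11] ~~~~~~~
~~~~~~~
~~++~~~
~~~++~~
~<+++~~
~~~~~~~
[12] ~~~~~~~
~~~~~~~
~~++~~~
~^~++~~
~++++~~
~~~~~~~
[13] ~~~~~~~
~~~~~~~
~~++~~~
~+>++~~
~++++~~
~~~~~~~
[14] ~~~~~~~
~~~~~~~
~~++~~~
~++++~~
~+v++~~
~~~~~~~
[15] ~~~~~~~
~~~~~~~
~~++~~~
~++++~~
~+~>+~~
~~~~~~~
[16] ~~~~~~~
~~~~~~~
~~++~~~
~++^+~~
~+~~+~~
~~~~~~~
[17] ~~~~~~~
~~~~~~~
~~++~~~
~+<~+~~
~+~~+~~
~~~~~~~
[18] ~~~~~~~
~~~~~~~
~~++~~~
~+~~+~~
~+v~+~~
~~~~~~~
[19] ~~~~~~~
~~~~~~~
~~++~~~
~+~~+~~
~<+~+~~
~~~~~~~
[20] ~~~~~~~
~~~~~~~
~~++~~~
~+~~+~~
~~+~+~~
~v~~~~~
[21] ~~~~~~~
~~~~~~~
~~++~~~
~+~~+~~
~~+~+~~
<+~~~~~
[22] ~~~~~~~
~~~~~~~
~~++~~~
~+~~+~~
^~+~+~~
++~~~~~
[23] ~~~~~~~
~~~~~~~
~~++~~~
~+~~+~~
+>+~+~~
++~~~~~
[24] ~~~~~~~
~~~~~~~
~~++~~~
~+~~+~~
+++~+~~
+v~~~~~
[25] ~~~~~~~
~~~~~~~
~~++~~~
~+~~+~~
+++~+~~
+~>~~~~
[26] ~~v~~~~
~~~~~~~
~~++~~~
~+~~+~~
+++~+~~
+~+~~~~
[27] ~<+~~~~
~~~~~~~
~~++~~~
~+~~+~~
+++~+~~
+~+~~~~
[28] ~++~~~~
~~~~~~~
~~++~~~
~+~~+~~
+++~+~~
+^+~~~~
[29] ~++~~~~
~~~~~~~
~~++~~~
~+~~+~~
+++~+~~
++>~~~~
[30] ~++~~~~
~~~~~~~
~~++~~~
~+~~+~~
++^~+~~
++~~~~~
[31] ~++~~~~
~~~~~~~
~~++~~~
~+~~+~~
+<~~+~~
++~~~~~
[32] ~++~~~~
~~~~~~~
~~++~~~
~+~~+~~
+~~~+~~
+v~~~~~
[33] ~++~~~~
~~~~~~~
~~++~~~
~+~~+~~
+~~~+~~
+~>~~~~
[34] ~+v~~~~
~~~~~~~
~~++~~~
~+~~+~~
+~~~+~~
+~+~~~~
[35] ~+~>~~~
~~~~~~~
~~++~~~
~+~~+~~
+~~~+~~
+~+~~~~
[36] ~+~+~~~
~~~v~~~
~~++~~~
~+~~+~~
+~~~+~~
+~+~~~~
[37] ~+~+~~~
~~<+~~~
~~++~~~
~+~~+~~
+~~~+~~
+~+~~~~

1,2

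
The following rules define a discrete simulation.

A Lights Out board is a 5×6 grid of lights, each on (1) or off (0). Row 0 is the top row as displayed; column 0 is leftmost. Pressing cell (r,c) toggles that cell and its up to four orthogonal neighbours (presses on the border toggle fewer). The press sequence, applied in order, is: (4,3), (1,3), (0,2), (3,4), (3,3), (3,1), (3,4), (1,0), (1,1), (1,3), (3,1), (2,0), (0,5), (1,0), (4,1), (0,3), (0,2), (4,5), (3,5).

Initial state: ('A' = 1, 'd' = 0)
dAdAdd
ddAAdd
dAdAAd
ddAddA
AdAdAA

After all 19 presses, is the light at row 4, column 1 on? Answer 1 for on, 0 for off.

step 0: dAdAdd
ddAAdd
dAdAAd
ddAddA
AdAdAA
step 1: dAdAdd
ddAAdd
dAdAAd
ddAAdA
AddAdA
step 2: dAdddd
ddddAd
dAddAd
ddAAdA
AddAdA
step 3: ddAAdd
ddAdAd
dAddAd
ddAAdA
AddAdA
step 4: ddAAdd
ddAdAd
dAdddd
ddAdAd
AddAAA
step 5: ddAAdd
ddAdAd
dAdAdd
dddAdd
AdddAA
step 6: ddAAdd
ddAdAd
dddAdd
AAAAdd
AAddAA
step 7: ddAAdd
ddAdAd
dddAAd
AAAdAA
AAdddA
step 8: AdAAdd
AAAdAd
AddAAd
AAAdAA
AAdddA
step 9: AAAAdd
ddddAd
AAdAAd
AAAdAA
AAdddA
step 10: AAAddd
ddAAdd
AAddAd
AAAdAA
AAdddA
step 11: AAAddd
ddAAdd
AdddAd
ddddAA
AddddA
step 12: AAAddd
AdAAdd
dAddAd
AdddAA
AddddA
step 13: AAAdAA
AdAAdA
dAddAd
AdddAA
AddddA
step 14: dAAdAA
dAAAdA
AAddAd
AdddAA
AddddA
step 15: dAAdAA
dAAAdA
AAddAd
AAddAA
dAAddA
step 16: dAdAdA
dAAddA
AAddAd
AAddAA
dAAddA
step 17: ddAddA
dAdddA
AAddAd
AAddAA
dAAddA
step 18: ddAddA
dAdddA
AAddAd
AAddAd
dAAdAd
step 19: ddAddA
dAdddA
AAddAA
AAdddA
dAAdAA

1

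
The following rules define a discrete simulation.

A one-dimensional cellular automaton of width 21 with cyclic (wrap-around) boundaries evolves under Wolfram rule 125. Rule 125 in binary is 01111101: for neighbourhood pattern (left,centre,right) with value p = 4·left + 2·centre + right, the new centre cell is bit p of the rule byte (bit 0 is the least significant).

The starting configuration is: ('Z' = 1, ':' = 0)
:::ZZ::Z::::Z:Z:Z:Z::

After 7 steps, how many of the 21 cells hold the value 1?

gen 0: :::ZZ::Z::::Z:Z:Z:Z::
gen 1: ZZ:ZZZ:ZZZZ:ZZZZZZZZZ
gen 2: :ZZZ:ZZZ::ZZZ::::::::
gen 3: :Z:ZZZ:ZZ:Z:ZZZZZZZZZ
gen 4: ZZZZ:ZZZZZZZZ:::::::Z
gen 5: :::ZZZ::::::ZZZZZZZ:Z
gen 6: ZZ:Z:ZZZZZZ:Z:::::ZZZ
gen 7: :ZZZZZ::::ZZZZZZZ:Z::

13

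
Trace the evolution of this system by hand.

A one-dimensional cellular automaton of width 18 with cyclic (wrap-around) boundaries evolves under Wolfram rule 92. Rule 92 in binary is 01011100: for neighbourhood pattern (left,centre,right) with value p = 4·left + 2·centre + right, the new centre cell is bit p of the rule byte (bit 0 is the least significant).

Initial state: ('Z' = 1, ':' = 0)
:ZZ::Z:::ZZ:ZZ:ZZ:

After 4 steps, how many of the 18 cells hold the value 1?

t=0: :ZZ::Z:::ZZ:ZZ:ZZ:
t=1: :ZZZ:ZZ::ZZ:ZZ:ZZZ
t=2: :Z:Z:ZZZ:ZZ:ZZ:Z:Z
t=3: :Z:Z:Z:Z:ZZ:ZZ:Z:Z
t=4: :Z:Z:Z:Z:ZZ:ZZ:Z:Z

10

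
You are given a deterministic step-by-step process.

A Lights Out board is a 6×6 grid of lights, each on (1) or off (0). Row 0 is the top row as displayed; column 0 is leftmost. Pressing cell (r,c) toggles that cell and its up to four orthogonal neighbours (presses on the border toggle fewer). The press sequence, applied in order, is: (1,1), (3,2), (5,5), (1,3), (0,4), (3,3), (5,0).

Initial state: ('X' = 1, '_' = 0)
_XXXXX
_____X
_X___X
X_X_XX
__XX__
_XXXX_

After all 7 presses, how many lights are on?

18

gen 0: _XXXXX
_____X
_X___X
X_X_XX
__XX__
_XXXX_
gen 1: __XXXX
XXX__X
_____X
X_X_XX
__XX__
_XXXX_
gen 2: __XXXX
XXX__X
__X__X
XX_XXX
___X__
_XXXX_
gen 3: __XXXX
XXX__X
__X__X
XX_XXX
___X_X
_XXX_X
gen 4: __X_XX
XX_XXX
__XX_X
XX_XXX
___X_X
_XXX_X
gen 5: __XX__
XX_X_X
__XX_X
XX_XXX
___X_X
_XXX_X
gen 6: __XX__
XX_X_X
__X__X
XXX__X
_____X
_XXX_X
gen 7: __XX__
XX_X_X
__X__X
XXX__X
X____X
X_XX_X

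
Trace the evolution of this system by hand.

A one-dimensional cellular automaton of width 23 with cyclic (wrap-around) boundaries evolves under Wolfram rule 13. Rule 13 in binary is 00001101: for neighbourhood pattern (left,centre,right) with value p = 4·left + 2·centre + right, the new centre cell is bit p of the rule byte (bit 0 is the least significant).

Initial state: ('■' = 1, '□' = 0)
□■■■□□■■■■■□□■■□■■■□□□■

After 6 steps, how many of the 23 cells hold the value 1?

10

0) □■■■□□■■■■■□□■■□■■■□□□■
1) □■□□□□■□□□□□□■□□■□□□■□■
2) □■□■■□■□■■■■□■□□■□■□■□■
3) □■□■□□■□■□□□□■□□■□■□■□■
4) □■□■□□■□■□■■□■□□■□■□■□■
5) □■□■□□■□■□■□□■□□■□■□■□■
6) □■□■□□■□■□■□□■□□■□■□■□■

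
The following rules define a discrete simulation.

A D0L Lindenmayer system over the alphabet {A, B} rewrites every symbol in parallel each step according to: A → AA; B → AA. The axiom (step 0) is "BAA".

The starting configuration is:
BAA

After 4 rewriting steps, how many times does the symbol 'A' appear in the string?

48

step 0: BAA
step 1: AAAAAA
step 2: AAAAAAAAAAAA
step 3: AAAAAAAAAAAAAAAAAAAAAAAA
step 4: AAAAAAAAAAAAAAAAAAAAAAAAAAAAAAAAAAAAAAAAAAAAAAAA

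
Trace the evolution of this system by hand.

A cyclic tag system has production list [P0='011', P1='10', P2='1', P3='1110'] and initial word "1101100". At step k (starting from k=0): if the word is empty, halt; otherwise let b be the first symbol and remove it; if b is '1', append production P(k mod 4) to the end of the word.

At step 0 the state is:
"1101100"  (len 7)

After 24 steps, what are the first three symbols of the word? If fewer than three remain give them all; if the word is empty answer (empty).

101

[0] "1101100"  (len 7)
[1] "101100011"  (len 9)
[2] "0110001110"  (len 10)
[3] "110001110"  (len 9)
[4] "100011101110"  (len 12)
[5] "00011101110011"  (len 14)
[6] "0011101110011"  (len 13)
[7] "011101110011"  (len 12)
[8] "11101110011"  (len 11)
[9] "1101110011011"  (len 13)
[10] "10111001101110"  (len 14)
[11] "01110011011101"  (len 14)
[12] "1110011011101"  (len 13)
[13] "110011011101011"  (len 15)
[14] "1001101110101110"  (len 16)
[15] "0011011101011101"  (len 16)
[16] "011011101011101"  (len 15)
[17] "11011101011101"  (len 14)
[18] "101110101110110"  (len 15)
[19] "011101011101101"  (len 15)
[20] "11101011101101"  (len 14)
[21] "1101011101101011"  (len 16)
[22] "10101110110101110"  (len 17)
[23] "01011101101011101"  (len 17)
[24] "1011101101011101"  (len 16)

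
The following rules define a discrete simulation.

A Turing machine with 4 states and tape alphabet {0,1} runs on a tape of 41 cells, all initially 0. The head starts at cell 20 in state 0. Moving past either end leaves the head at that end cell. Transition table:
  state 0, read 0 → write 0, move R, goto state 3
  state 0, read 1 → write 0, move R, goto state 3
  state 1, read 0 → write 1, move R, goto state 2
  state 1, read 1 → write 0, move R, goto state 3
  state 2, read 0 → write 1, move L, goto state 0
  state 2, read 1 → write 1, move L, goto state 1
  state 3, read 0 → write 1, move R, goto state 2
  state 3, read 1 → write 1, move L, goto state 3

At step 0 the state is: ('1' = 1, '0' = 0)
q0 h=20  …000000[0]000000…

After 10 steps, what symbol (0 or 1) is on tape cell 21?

1

gen 0: q0 h=20  …000000[0]000000…
gen 1: q3 h=21  …000000[0]000000…
gen 2: q2 h=22  …000001[0]000000…
gen 3: q0 h=21  …000000[1]100000…
gen 4: q3 h=22  …000000[1]000000…
gen 5: q3 h=21  …000000[0]100000…
gen 6: q2 h=22  …000001[1]000000…
gen 7: q1 h=21  …000000[1]100000…
gen 8: q3 h=22  …000000[1]000000…
gen 9: q3 h=21  …000000[0]100000…
gen 10: q2 h=22  …000001[1]000000…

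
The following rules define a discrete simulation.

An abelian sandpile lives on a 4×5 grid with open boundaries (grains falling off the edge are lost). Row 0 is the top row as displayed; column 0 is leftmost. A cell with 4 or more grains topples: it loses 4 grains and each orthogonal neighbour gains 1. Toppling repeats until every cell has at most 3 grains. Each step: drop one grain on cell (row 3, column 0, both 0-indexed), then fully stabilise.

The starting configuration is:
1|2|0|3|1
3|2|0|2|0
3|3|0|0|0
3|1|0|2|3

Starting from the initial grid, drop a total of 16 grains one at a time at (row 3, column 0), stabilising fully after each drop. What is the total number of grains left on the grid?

k=0  1|2|0|3|1
3|2|0|2|0
3|3|0|0|0
3|1|0|2|3
k=1  2|3|0|3|1
1|0|1|2|0
2|1|1|0|0
1|3|0|2|3
k=2  2|3|0|3|1
1|0|1|2|0
2|1|1|0|0
2|3|0|2|3
k=3  2|3|0|3|1
1|0|1|2|0
2|1|1|0|0
3|3|0|2|3
k=4  2|3|0|3|1
1|0|1|2|0
3|2|1|0|0
1|0|1|2|3
k=5  2|3|0|3|1
1|0|1|2|0
3|2|1|0|0
2|0|1|2|3
k=6  2|3|0|3|1
1|0|1|2|0
3|2|1|0|0
3|0|1|2|3
k=7  2|3|0|3|1
2|0|1|2|0
0|3|1|0|0
1|1|1|2|3
k=8  2|3|0|3|1
2|0|1|2|0
0|3|1|0|0
2|1|1|2|3
k=9  2|3|0|3|1
2|0|1|2|0
0|3|1|0|0
3|1|1|2|3
k=10  2|3|0|3|1
2|0|1|2|0
1|3|1|0|0
0|2|1|2|3
k=11  2|3|0|3|1
2|0|1|2|0
1|3|1|0|0
1|2|1|2|3
k=12  2|3|0|3|1
2|0|1|2|0
1|3|1|0|0
2|2|1|2|3
k=13  2|3|0|3|1
2|0|1|2|0
1|3|1|0|0
3|2|1|2|3
k=14  2|3|0|3|1
2|0|1|2|0
2|3|1|0|0
0|3|1|2|3
k=15  2|3|0|3|1
2|0|1|2|0
2|3|1|0|0
1|3|1|2|3
k=16  2|3|0|3|1
2|0|1|2|0
2|3|1|0|0
2|3|1|2|3

31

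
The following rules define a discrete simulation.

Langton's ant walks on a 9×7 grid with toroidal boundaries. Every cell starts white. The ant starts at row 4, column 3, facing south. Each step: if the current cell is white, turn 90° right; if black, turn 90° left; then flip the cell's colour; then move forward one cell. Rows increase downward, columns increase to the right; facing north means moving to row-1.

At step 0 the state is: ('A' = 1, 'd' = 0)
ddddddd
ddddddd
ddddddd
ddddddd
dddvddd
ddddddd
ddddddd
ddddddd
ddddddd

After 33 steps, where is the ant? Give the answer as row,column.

2,4

0) ddddddd
ddddddd
ddddddd
ddddddd
dddvddd
ddddddd
ddddddd
ddddddd
ddddddd
1) ddddddd
ddddddd
ddddddd
ddddddd
dd<Addd
ddddddd
ddddddd
ddddddd
ddddddd
2) ddddddd
ddddddd
ddddddd
dd^dddd
ddAAddd
ddddddd
ddddddd
ddddddd
ddddddd
3) ddddddd
ddddddd
ddddddd
ddA>ddd
ddAAddd
ddddddd
ddddddd
ddddddd
ddddddd
4) ddddddd
ddddddd
ddddddd
ddAAddd
ddAvddd
ddddddd
ddddddd
ddddddd
ddddddd
5) ddddddd
ddddddd
ddddddd
ddAAddd
ddAd>dd
ddddddd
ddddddd
ddddddd
ddddddd
6) ddddddd
ddddddd
ddddddd
ddAAddd
ddAdAdd
ddddvdd
ddddddd
ddddddd
ddddddd
7) ddddddd
ddddddd
ddddddd
ddAAddd
ddAdAdd
ddd<Add
ddddddd
ddddddd
ddddddd
8) ddddddd
ddddddd
ddddddd
ddAAddd
ddA^Add
dddAAdd
ddddddd
ddddddd
ddddddd
9) ddddddd
ddddddd
ddddddd
ddAAddd
ddAA>dd
dddAAdd
ddddddd
ddddddd
ddddddd
10) ddddddd
ddddddd
ddddddd
ddAA^dd
ddAAddd
dddAAdd
ddddddd
ddddddd
ddddddd
11) ddddddd
ddddddd
ddddddd
ddAAA>d
ddAAddd
dddAAdd
ddddddd
ddddddd
ddddddd
12) ddddddd
ddddddd
ddddddd
ddAAAAd
ddAAdvd
dddAAdd
ddddddd
ddddddd
ddddddd
13) ddddddd
ddddddd
ddddddd
ddAAAAd
ddAA<Ad
dddAAdd
ddddddd
ddddddd
ddddddd
14) ddddddd
ddddddd
ddddddd
ddAA^Ad
ddAAAAd
dddAAdd
ddddddd
ddddddd
ddddddd
15) ddddddd
ddddddd
ddddddd
ddA<dAd
ddAAAAd
dddAAdd
ddddddd
ddddddd
ddddddd
16) ddddddd
ddddddd
ddddddd
ddAddAd
ddAvAAd
dddAAdd
ddddddd
ddddddd
ddddddd
17) ddddddd
ddddddd
ddddddd
ddAddAd
ddAd>Ad
dddAAdd
ddddddd
ddddddd
ddddddd
18) ddddddd
ddddddd
ddddddd
ddAd^Ad
ddAddAd
dddAAdd
ddddddd
ddddddd
ddddddd
19) ddddddd
ddddddd
ddddddd
ddAdA>d
ddAddAd
dddAAdd
ddddddd
ddddddd
ddddddd
20) ddddddd
ddddddd
ddddd^d
ddAdAdd
ddAddAd
dddAAdd
ddddddd
ddddddd
ddddddd
21) ddddddd
ddddddd
dddddA>
ddAdAdd
ddAddAd
dddAAdd
ddddddd
ddddddd
ddddddd
22) ddddddd
ddddddd
dddddAA
ddAdAdv
ddAddAd
dddAAdd
ddddddd
ddddddd
ddddddd
23) ddddddd
ddddddd
dddddAA
ddAdA<A
ddAddAd
dddAAdd
ddddddd
ddddddd
ddddddd
24) ddddddd
ddddddd
ddddd^A
ddAdAAA
ddAddAd
dddAAdd
ddddddd
ddddddd
ddddddd
25) ddddddd
ddddddd
dddd<dA
ddAdAAA
ddAddAd
dddAAdd
ddddddd
ddddddd
ddddddd
26) ddddddd
dddd^dd
ddddAdA
ddAdAAA
ddAddAd
dddAAdd
ddddddd
ddddddd
ddddddd
27) ddddddd
ddddA>d
ddddAdA
ddAdAAA
ddAddAd
dddAAdd
ddddddd
ddddddd
ddddddd
28) ddddddd
ddddAAd
ddddAvA
ddAdAAA
ddAddAd
dddAAdd
ddddddd
ddddddd
ddddddd
29) ddddddd
ddddAAd
dddd<AA
ddAdAAA
ddAddAd
dddAAdd
ddddddd
ddddddd
ddddddd
30) ddddddd
ddddAAd
dddddAA
ddAdvAA
ddAddAd
dddAAdd
ddddddd
ddddddd
ddddddd
31) ddddddd
ddddAAd
dddddAA
ddAdd>A
ddAddAd
dddAAdd
ddddddd
ddddddd
ddddddd
32) ddddddd
ddddAAd
ddddd^A
ddAdddA
ddAddAd
dddAAdd
ddddddd
ddddddd
ddddddd
33) ddddddd
ddddAAd
dddd<dA
ddAdddA
ddAddAd
dddAAdd
ddddddd
ddddddd
ddddddd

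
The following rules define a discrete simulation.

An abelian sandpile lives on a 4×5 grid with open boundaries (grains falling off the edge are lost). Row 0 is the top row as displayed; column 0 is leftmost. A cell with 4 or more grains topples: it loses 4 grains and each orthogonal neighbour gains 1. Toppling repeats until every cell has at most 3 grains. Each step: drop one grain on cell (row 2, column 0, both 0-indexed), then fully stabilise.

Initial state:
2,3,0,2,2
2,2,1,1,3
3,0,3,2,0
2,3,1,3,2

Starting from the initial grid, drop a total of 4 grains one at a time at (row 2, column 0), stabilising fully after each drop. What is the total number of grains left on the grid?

40

gen 0: 2,3,0,2,2
2,2,1,1,3
3,0,3,2,0
2,3,1,3,2
gen 1: 2,3,0,2,2
3,2,1,1,3
0,1,3,2,0
3,3,1,3,2
gen 2: 2,3,0,2,2
3,2,1,1,3
1,1,3,2,0
3,3,1,3,2
gen 3: 2,3,0,2,2
3,2,1,1,3
2,1,3,2,0
3,3,1,3,2
gen 4: 2,3,0,2,2
3,2,1,1,3
3,1,3,2,0
3,3,1,3,2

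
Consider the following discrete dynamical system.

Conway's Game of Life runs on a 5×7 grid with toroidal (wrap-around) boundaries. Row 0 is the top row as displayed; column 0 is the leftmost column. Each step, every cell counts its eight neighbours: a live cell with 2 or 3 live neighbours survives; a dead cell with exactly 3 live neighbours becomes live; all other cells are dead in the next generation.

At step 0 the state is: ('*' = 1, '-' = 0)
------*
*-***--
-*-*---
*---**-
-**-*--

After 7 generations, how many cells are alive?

t=0: ------*
*-***--
-*-*---
*---**-
-**-*--
t=1: *---**-
*****--
**---**
*---**-
**-**-*
t=2: -------
--**---
-------
--**---
-*-*---
t=3: ---*---
-------
-------
--**---
---*---
t=4: -------
-------
-------
--**---
---**--
t=5: -------
-------
-------
--***--
--***--
t=6: ---*---
-------
---*---
--*-*--
--*-*--
t=7: ---*---
-------
---*---
--*-*--
--*-*--

6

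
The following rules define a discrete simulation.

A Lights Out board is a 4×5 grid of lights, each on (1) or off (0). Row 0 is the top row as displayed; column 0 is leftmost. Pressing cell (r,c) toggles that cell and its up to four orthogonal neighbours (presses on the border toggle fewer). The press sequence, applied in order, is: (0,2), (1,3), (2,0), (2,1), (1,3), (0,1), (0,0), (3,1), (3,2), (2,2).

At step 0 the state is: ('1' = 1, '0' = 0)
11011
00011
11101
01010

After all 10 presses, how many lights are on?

9

k=0  11011
00011
11101
01010
k=1  10101
00111
11101
01010
k=2  10111
00000
11111
01010
k=3  10111
10000
00111
11010
k=4  10111
11000
11011
10010
k=5  10101
11111
11001
10010
k=6  01001
10111
11001
10010
k=7  10001
00111
11001
10010
k=8  10001
00111
10001
01110
k=9  10001
00111
10101
00000
k=10  10001
00011
11011
00100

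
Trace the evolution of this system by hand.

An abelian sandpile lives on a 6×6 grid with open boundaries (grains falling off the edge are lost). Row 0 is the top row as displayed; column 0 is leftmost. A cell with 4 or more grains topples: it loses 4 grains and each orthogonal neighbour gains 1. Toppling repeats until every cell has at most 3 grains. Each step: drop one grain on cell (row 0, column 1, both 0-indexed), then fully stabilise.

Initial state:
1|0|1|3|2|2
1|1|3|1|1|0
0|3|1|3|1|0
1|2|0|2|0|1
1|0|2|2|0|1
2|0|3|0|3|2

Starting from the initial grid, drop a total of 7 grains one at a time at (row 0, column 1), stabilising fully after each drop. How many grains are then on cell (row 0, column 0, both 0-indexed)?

0) 1|0|1|3|2|2
1|1|3|1|1|0
0|3|1|3|1|0
1|2|0|2|0|1
1|0|2|2|0|1
2|0|3|0|3|2
1) 1|1|1|3|2|2
1|1|3|1|1|0
0|3|1|3|1|0
1|2|0|2|0|1
1|0|2|2|0|1
2|0|3|0|3|2
2) 1|2|1|3|2|2
1|1|3|1|1|0
0|3|1|3|1|0
1|2|0|2|0|1
1|0|2|2|0|1
2|0|3|0|3|2
3) 1|3|1|3|2|2
1|1|3|1|1|0
0|3|1|3|1|0
1|2|0|2|0|1
1|0|2|2|0|1
2|0|3|0|3|2
4) 2|0|2|3|2|2
1|2|3|1|1|0
0|3|1|3|1|0
1|2|0|2|0|1
1|0|2|2|0|1
2|0|3|0|3|2
5) 2|1|2|3|2|2
1|2|3|1|1|0
0|3|1|3|1|0
1|2|0|2|0|1
1|0|2|2|0|1
2|0|3|0|3|2
6) 2|2|2|3|2|2
1|2|3|1|1|0
0|3|1|3|1|0
1|2|0|2|0|1
1|0|2|2|0|1
2|0|3|0|3|2
7) 2|3|2|3|2|2
1|2|3|1|1|0
0|3|1|3|1|0
1|2|0|2|0|1
1|0|2|2|0|1
2|0|3|0|3|2

2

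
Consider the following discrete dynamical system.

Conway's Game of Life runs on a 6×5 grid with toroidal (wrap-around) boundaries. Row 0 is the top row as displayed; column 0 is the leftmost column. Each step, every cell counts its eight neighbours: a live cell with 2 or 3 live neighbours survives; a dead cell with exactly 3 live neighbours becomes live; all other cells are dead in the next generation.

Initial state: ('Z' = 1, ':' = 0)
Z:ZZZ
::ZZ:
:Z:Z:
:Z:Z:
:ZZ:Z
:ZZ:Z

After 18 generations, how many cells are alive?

gen 0: Z:ZZZ
::ZZ:
:Z:Z:
:Z:Z:
:ZZ:Z
:ZZ:Z
gen 1: Z::::
Z::::
:Z:ZZ
:Z:ZZ
::::Z
:::::
gen 2: :::::
ZZ:::
:Z:Z:
:::::
Z::ZZ
:::::
gen 3: :::::
ZZZ::
ZZZ::
Z:ZZ:
::::Z
::::Z
gen 4: ZZ:::
Z:Z::
:::::
Z:ZZ:
Z:::Z
:::::
gen 5: ZZ:::
Z::::
::ZZZ
ZZ:Z:
ZZ:ZZ
:Z::Z
gen 6: :Z::Z
Z:ZZ:
::ZZ:
:::::
:::Z:
:::Z:
gen 7: ZZ::Z
Z::::
:ZZZZ
::ZZ:
:::::
::ZZZ
gen 8: :ZZ::
:::::
ZZ::Z
:Z::Z
::::Z
:ZZZZ
gen 9: ZZ:::
::Z::
:Z::Z
:Z:ZZ
:Z::Z
:Z::Z
gen 10: ZZZ::
::Z::
:Z::Z
:Z:ZZ
:Z::Z
:ZZ:Z
gen 11: Z::::
::ZZ:
:Z::Z
:Z:ZZ
:Z::Z
::::Z
gen 12: :::ZZ
ZZZZZ
:Z::Z
:Z:ZZ
::Z:Z
::::Z
gen 13: :Z:::
:Z:::
:::::
:Z::Z
::Z:Z
Z:::Z
gen 14: :Z:::
:::::
Z::::
Z::Z:
:Z::Z
ZZ:ZZ
gen 15: :ZZ:Z
:::::
::::Z
ZZ:::
:Z:::
:Z:ZZ
gen 16: :ZZ:Z
Z::Z:
Z::::
ZZ:::
:Z::Z
:Z:ZZ
gen 17: :Z:::
Z:ZZ:
Z::::
:Z::Z
:Z:ZZ
:Z::Z
gen 18: :Z:ZZ
Z:Z:Z
Z:ZZ:
:ZZZZ
:Z:ZZ
:Z:ZZ

19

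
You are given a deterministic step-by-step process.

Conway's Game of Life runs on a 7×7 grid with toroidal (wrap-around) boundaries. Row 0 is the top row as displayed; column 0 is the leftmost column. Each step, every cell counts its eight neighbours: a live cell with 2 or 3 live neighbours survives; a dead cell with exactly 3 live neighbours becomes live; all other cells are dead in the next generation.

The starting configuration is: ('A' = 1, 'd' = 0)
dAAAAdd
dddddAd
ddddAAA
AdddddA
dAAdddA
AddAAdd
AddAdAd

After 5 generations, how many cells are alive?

step 0: dAAAAdd
dddddAd
ddddAAA
AdddddA
dAAdddA
AddAAdd
AddAdAd
step 1: dAAAdAA
ddAdddA
AdddAdd
dAddddd
dAAAdAA
AddAAAd
AddddAA
step 2: dAAAAdd
ddAdAdA
AAddddd
dAdAAAA
dAdAdAA
dddAddd
ddddddd
step 3: dAAdAAd
ddddAAd
dAddddd
dAdAddd
dddAddA
ddAdAdd
ddddAdd
step 4: ddddddd
dAAAAAd
ddAdAdd
Adddddd
dddAAdd
ddddAAd
dAAdAdd
step 5: dddddAd
dAAdAAd
ddAdAAd
ddddAdd
dddAAAd
ddAddAd
dddAAAd

17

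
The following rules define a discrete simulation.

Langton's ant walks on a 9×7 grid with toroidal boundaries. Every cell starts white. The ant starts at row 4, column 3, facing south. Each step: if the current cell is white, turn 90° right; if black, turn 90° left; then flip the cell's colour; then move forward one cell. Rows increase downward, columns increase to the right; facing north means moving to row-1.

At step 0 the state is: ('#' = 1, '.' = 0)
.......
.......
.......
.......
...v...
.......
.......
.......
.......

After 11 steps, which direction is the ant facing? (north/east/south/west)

east

t=0: .......
.......
.......
.......
...v...
.......
.......
.......
.......
t=1: .......
.......
.......
.......
..<#...
.......
.......
.......
.......
t=2: .......
.......
.......
..^....
..##...
.......
.......
.......
.......
t=3: .......
.......
.......
..#>...
..##...
.......
.......
.......
.......
t=4: .......
.......
.......
..##...
..#v...
.......
.......
.......
.......
t=5: .......
.......
.......
..##...
..#.>..
.......
.......
.......
.......
t=6: .......
.......
.......
..##...
..#.#..
....v..
.......
.......
.......
t=7: .......
.......
.......
..##...
..#.#..
...<#..
.......
.......
.......
t=8: .......
.......
.......
..##...
..#^#..
...##..
.......
.......
.......
t=9: .......
.......
.......
..##...
..##>..
...##..
.......
.......
.......
t=10: .......
.......
.......
..##^..
..##...
...##..
.......
.......
.......
t=11: .......
.......
.......
..###>.
..##...
...##..
.......
.......
.......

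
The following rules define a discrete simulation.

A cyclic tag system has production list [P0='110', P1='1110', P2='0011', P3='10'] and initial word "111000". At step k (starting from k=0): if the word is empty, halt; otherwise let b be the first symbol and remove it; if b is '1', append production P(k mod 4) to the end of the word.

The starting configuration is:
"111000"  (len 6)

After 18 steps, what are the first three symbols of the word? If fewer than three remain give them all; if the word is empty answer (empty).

011

0) "111000"  (len 6)
1) "11000110"  (len 8)
2) "10001101110"  (len 11)
3) "00011011100011"  (len 14)
4) "0011011100011"  (len 13)
5) "011011100011"  (len 12)
6) "11011100011"  (len 11)
7) "10111000110011"  (len 14)
8) "011100011001110"  (len 15)
9) "11100011001110"  (len 14)
10) "11000110011101110"  (len 17)
11) "10001100111011100011"  (len 20)
12) "000110011101110001110"  (len 21)
13) "00110011101110001110"  (len 20)
14) "0110011101110001110"  (len 19)
15) "110011101110001110"  (len 18)
16) "1001110111000111010"  (len 19)
17) "001110111000111010110"  (len 21)
18) "01110111000111010110"  (len 20)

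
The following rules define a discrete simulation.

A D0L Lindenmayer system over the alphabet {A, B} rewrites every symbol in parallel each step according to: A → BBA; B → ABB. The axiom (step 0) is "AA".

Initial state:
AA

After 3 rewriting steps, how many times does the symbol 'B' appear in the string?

36

t=0: AA
t=1: BBABBA
t=2: ABBABBBBAABBABBBBA
t=3: BBAABBABBBBAABBABBABBABBBBABBAABBABBBBAABBABBABBABBBBA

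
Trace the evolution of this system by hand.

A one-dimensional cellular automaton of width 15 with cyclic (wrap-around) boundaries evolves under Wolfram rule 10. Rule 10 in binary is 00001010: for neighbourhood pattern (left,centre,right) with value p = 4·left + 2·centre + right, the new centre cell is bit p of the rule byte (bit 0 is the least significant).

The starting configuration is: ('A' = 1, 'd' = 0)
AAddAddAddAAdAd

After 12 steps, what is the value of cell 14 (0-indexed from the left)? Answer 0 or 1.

1

t=0: AAddAddAddAAdAd
t=1: AddAddAddAAdddd
t=2: ddAddAddAAddddA
t=3: dAddAddAAddddAd
t=4: AddAddAAddddAdd
t=5: ddAddAAddddAddA
t=6: dAddAAddddAddAd
t=7: AddAAddddAddAdd
t=8: ddAAddddAddAddA
t=9: dAAddddAddAddAd
t=10: AAddddAddAddAdd
t=11: AddddAddAddAddA
t=12: ddddAddAddAddAA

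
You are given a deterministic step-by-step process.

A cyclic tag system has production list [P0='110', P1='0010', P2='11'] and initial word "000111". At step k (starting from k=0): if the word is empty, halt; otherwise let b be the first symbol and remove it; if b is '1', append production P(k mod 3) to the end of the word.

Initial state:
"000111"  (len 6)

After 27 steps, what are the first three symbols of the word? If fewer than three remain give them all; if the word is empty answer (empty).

0) "000111"  (len 6)
1) "00111"  (len 5)
2) "0111"  (len 4)
3) "111"  (len 3)
4) "11110"  (len 5)
5) "11100010"  (len 8)
6) "110001011"  (len 9)
7) "10001011110"  (len 11)
8) "00010111100010"  (len 14)
9) "0010111100010"  (len 13)
10) "010111100010"  (len 12)
11) "10111100010"  (len 11)
12) "011110001011"  (len 12)
13) "11110001011"  (len 11)
14) "11100010110010"  (len 14)
15) "110001011001011"  (len 15)
16) "10001011001011110"  (len 17)
17) "00010110010111100010"  (len 20)
18) "0010110010111100010"  (len 19)
19) "010110010111100010"  (len 18)
20) "10110010111100010"  (len 17)
21) "011001011110001011"  (len 18)
22) "11001011110001011"  (len 17)
23) "10010111100010110010"  (len 20)
24) "001011110001011001011"  (len 21)
25) "01011110001011001011"  (len 20)
26) "1011110001011001011"  (len 19)
27) "01111000101100101111"  (len 20)

011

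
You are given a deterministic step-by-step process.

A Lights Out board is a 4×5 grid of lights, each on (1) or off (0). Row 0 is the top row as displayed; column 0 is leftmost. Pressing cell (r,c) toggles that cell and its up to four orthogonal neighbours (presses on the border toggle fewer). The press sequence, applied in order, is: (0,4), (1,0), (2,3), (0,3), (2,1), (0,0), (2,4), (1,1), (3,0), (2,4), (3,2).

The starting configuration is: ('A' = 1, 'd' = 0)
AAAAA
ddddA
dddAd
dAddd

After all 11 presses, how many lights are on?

12

t=0: AAAAA
ddddA
dddAd
dAddd
t=1: AAAdd
ddddd
dddAd
dAddd
t=2: dAAdd
AAddd
AddAd
dAddd
t=3: dAAdd
AAdAd
AdAdA
dAdAd
t=4: dAdAA
AAddd
AdAdA
dAdAd
t=5: dAdAA
Adddd
dAddA
dddAd
t=6: AddAA
ddddd
dAddA
dddAd
t=7: AddAA
ddddA
dAdAd
dddAA
t=8: AAdAA
AAAdA
dddAd
dddAA
t=9: AAdAA
AAAdA
AddAd
AAdAA
t=10: AAdAA
AAAdd
AdddA
AAdAd
t=11: AAdAA
AAAdd
AdAdA
AdAdd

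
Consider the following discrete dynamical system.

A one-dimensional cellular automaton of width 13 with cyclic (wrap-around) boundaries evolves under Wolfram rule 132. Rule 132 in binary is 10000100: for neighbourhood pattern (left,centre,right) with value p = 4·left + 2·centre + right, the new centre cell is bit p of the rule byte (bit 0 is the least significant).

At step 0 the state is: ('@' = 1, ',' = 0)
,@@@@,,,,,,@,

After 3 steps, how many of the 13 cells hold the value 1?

1

step 0: ,@@@@,,,,,,@,
step 1: ,,@@,,,,,,,@,
step 2: ,,,,,,,,,,,@,
step 3: ,,,,,,,,,,,@,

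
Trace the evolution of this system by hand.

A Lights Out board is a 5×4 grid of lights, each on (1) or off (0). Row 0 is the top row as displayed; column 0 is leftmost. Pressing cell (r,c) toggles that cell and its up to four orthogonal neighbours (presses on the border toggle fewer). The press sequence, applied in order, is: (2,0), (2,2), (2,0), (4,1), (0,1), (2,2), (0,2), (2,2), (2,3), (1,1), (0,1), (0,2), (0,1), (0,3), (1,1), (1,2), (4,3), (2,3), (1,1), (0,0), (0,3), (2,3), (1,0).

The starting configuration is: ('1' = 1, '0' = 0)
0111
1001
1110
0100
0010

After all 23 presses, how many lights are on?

t=0: 0111
1001
1110
0100
0010
t=1: 0111
0001
0010
1100
0010
t=2: 0111
0011
0101
1110
0010
t=3: 0111
1011
1001
0110
0010
t=4: 0111
1011
1001
0010
1100
t=5: 1001
1111
1001
0010
1100
t=6: 1001
1101
1110
0000
1100
t=7: 1110
1111
1110
0000
1100
t=8: 1110
1101
1001
0010
1100
t=9: 1110
1100
1010
0011
1100
t=10: 1010
0010
1110
0011
1100
t=11: 0100
0110
1110
0011
1100
t=12: 0011
0100
1110
0011
1100
t=13: 1101
0000
1110
0011
1100
t=14: 1110
0001
1110
0011
1100
t=15: 1010
1111
1010
0011
1100
t=16: 1000
1000
1000
0011
1100
t=17: 1000
1000
1000
0010
1111
t=18: 1000
1001
1011
0011
1111
t=19: 1100
0111
1111
0011
1111
t=20: 0000
1111
1111
0011
1111
t=21: 0011
1110
1111
0011
1111
t=22: 0011
1111
1100
0010
1111
t=23: 1011
0011
0100
0010
1111

11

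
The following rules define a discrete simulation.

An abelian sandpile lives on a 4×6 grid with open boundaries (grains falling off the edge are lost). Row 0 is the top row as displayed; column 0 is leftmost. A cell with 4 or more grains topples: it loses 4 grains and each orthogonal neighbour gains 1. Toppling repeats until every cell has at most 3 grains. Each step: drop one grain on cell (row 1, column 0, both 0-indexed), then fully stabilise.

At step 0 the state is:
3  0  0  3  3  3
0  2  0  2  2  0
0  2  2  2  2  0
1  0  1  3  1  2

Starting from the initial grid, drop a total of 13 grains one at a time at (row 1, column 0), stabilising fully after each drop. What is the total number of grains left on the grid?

42

k=0  3  0  0  3  3  3
0  2  0  2  2  0
0  2  2  2  2  0
1  0  1  3  1  2
k=1  3  0  0  3  3  3
1  2  0  2  2  0
0  2  2  2  2  0
1  0  1  3  1  2
k=2  3  0  0  3  3  3
2  2  0  2  2  0
0  2  2  2  2  0
1  0  1  3  1  2
k=3  3  0  0  3  3  3
3  2  0  2  2  0
0  2  2  2  2  0
1  0  1  3  1  2
k=4  0  1  0  3  3  3
1  3  0  2  2  0
1  2  2  2  2  0
1  0  1  3  1  2
k=5  0  1  0  3  3  3
2  3  0  2  2  0
1  2  2  2  2  0
1  0  1  3  1  2
k=6  0  1  0  3  3  3
3  3  0  2  2  0
1  2  2  2  2  0
1  0  1  3  1  2
k=7  1  2  0  3  3  3
1  0  1  2  2  0
2  3  2  2  2  0
1  0  1  3  1  2
k=8  1  2  0  3  3  3
2  0  1  2  2  0
2  3  2  2  2  0
1  0  1  3  1  2
k=9  1  2  0  3  3  3
3  0  1  2  2  0
2  3  2  2  2  0
1  0  1  3  1  2
k=10  2  2  0  3  3  3
0  1  1  2  2  0
3  3  2  2  2  0
1  0  1  3  1  2
k=11  2  2  0  3  3  3
1  1  1  2  2  0
3  3  2  2  2  0
1  0  1  3  1  2
k=12  2  2  0  3  3  3
2  1  1  2  2  0
3  3  2  2  2  0
1  0  1  3  1  2
k=13  2  2  0  3  3  3
3  1  1  2  2  0
3  3  2  2  2  0
1  0  1  3  1  2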